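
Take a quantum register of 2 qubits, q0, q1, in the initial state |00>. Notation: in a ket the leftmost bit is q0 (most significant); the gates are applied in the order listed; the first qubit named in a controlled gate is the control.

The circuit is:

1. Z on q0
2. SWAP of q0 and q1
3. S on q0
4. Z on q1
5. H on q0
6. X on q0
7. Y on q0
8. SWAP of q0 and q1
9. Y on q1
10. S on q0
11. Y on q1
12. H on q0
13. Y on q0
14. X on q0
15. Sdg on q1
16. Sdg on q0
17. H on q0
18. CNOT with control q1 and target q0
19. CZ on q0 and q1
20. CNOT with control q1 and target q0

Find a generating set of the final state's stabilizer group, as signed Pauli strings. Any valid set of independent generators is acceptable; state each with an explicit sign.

The final state is stabilized by the group generated by -YZ, -ZY; other independent generating sets are equally valid.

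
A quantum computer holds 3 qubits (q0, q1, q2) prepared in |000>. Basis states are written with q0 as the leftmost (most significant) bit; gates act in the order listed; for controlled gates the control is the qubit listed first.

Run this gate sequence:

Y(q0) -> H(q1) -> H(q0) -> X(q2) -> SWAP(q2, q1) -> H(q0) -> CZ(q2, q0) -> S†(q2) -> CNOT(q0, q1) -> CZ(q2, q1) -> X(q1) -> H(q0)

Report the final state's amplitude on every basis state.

The final amplitudes are 0 on |000>, 0 on |001>, I/2 on |010>, -1/2 on |011>, 0 on |100>, 0 on |101>, -I/2 on |110>, 1/2 on |111>.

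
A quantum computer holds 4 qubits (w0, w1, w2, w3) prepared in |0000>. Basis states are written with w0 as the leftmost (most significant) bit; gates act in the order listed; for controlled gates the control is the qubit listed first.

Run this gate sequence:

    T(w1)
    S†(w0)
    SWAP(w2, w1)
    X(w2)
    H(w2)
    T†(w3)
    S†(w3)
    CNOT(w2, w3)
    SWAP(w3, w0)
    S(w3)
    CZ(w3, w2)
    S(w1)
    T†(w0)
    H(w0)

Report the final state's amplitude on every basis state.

The resulting statevector has amplitude 1/2 on |0000>, exp(3*I*pi/4)/2 on |0010>, 1/2 on |1000>, -exp(3*I*pi/4)/2 on |1010>, and 0 on every other basis state.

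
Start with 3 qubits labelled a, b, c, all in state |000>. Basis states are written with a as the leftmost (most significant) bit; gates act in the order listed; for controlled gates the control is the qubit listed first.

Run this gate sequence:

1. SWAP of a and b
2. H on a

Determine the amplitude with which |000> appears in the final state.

|000> carries amplitude sqrt(2)/2 in the final state.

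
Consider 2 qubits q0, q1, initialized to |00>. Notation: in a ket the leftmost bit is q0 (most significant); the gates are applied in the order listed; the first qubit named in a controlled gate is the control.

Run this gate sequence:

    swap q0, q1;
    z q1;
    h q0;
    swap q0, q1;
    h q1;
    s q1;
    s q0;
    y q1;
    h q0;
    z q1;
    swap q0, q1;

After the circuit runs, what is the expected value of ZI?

In the final state, ZI has expectation -1.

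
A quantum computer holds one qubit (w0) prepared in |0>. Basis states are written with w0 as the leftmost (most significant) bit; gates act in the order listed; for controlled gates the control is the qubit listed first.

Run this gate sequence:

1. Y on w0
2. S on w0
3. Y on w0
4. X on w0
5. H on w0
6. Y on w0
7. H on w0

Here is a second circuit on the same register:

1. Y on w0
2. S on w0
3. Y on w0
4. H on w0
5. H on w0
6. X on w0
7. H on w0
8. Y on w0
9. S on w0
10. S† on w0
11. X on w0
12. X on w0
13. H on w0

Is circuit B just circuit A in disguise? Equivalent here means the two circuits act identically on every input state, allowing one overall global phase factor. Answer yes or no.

Yes: on every input state the two circuits agree up to one overall phase factor.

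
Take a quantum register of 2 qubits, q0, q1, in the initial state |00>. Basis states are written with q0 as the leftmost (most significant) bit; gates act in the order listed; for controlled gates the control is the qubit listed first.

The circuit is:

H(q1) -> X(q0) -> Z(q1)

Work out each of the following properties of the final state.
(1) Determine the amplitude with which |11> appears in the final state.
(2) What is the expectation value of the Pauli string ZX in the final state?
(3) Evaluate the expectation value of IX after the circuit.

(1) The amplitude on |11> is -sqrt(2)/2.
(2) In the final state, ZX has expectation 1.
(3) In the final state, IX has expectation -1.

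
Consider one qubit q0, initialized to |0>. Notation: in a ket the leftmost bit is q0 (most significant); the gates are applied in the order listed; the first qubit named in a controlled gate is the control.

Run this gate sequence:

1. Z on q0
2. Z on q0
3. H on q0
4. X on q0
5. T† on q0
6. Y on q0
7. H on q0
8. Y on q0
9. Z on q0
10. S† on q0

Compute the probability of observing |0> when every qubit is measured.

Outcome |0> occurs with probability sqrt(2)/4 + 1/2.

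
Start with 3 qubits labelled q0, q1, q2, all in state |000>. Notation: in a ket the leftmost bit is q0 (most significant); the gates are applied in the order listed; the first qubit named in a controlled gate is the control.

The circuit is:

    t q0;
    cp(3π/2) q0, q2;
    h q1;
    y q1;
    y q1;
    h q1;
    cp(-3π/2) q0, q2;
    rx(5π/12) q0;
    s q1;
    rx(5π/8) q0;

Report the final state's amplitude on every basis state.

After the circuit, the state carries amplitude -sqrt(3)*sqrt(sqrt(2)/4 + 1/2)*sin(5*pi/16)/2 + sqrt(1/2 - sqrt(2)/4)*sin(5*pi/16)/2 + sqrt(3)*sqrt(1/2 - sqrt(2)/4)*cos(5*pi/16)/2 + sqrt(sqrt(2)/4 + 1/2)*cos(5*pi/16)/2 on |000>, -sqrt(3)*I*sqrt(sqrt(2)/4 + 1/2)*cos(5*pi/16)/2 - I*sqrt(sqrt(2)/4 + 1/2)*sin(5*pi/16)/2 - sqrt(3)*I*sqrt(1/2 - sqrt(2)/4)*sin(5*pi/16)/2 + I*sqrt(1/2 - sqrt(2)/4)*cos(5*pi/16)/2 on |100>, and 0 on every other basis state.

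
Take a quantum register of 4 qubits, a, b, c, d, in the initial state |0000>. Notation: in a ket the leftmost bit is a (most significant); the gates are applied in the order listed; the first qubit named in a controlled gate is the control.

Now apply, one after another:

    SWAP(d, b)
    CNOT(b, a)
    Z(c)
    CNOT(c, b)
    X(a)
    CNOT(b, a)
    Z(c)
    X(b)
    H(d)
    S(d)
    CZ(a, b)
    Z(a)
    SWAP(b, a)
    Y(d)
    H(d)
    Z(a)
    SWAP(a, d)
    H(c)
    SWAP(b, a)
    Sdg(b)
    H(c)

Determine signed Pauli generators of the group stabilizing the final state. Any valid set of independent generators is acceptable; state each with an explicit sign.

One valid set of independent stabilizer generators is -IXII, -ZIII, +IIZI, -IIIZ (any independent generating set of the same group is equally correct).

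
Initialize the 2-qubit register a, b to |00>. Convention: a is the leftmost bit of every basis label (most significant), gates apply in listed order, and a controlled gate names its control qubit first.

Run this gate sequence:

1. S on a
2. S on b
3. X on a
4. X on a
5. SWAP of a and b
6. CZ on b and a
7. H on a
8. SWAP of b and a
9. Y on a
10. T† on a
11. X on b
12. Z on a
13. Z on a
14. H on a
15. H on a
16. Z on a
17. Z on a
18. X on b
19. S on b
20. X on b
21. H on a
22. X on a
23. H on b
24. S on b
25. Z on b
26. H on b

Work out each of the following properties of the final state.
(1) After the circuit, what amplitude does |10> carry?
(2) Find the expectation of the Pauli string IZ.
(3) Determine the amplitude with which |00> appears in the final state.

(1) |10> carries amplitude (1 - I)*exp(3*I*pi/4)/2 in the final state. Key observation: steps 11-18 multiply out to the identity, so the circuit reduces to the remaining gates.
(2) The expectation value of IZ is 1.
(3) |00> carries amplitude (-1 + I)*exp(3*I*pi/4)/2 in the final state.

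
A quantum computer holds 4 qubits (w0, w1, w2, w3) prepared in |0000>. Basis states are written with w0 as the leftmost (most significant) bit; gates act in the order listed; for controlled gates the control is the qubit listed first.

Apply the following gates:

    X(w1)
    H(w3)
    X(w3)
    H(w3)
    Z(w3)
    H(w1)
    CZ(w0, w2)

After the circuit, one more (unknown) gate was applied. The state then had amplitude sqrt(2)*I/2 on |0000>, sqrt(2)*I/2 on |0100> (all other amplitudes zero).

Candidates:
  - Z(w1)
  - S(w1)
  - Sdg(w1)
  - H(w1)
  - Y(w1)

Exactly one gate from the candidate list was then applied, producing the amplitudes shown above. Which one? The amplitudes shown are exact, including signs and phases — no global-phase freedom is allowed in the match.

The applied gate was Y(w1). Key observation: gates 2-5 undo each other exactly, leaving only the rest of the circuit to track.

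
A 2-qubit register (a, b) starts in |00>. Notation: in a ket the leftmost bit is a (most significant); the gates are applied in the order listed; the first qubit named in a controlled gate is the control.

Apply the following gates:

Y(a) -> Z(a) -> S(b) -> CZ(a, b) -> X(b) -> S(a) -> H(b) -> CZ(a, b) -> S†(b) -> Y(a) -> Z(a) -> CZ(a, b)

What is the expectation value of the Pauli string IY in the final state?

The observable IY averages to -1.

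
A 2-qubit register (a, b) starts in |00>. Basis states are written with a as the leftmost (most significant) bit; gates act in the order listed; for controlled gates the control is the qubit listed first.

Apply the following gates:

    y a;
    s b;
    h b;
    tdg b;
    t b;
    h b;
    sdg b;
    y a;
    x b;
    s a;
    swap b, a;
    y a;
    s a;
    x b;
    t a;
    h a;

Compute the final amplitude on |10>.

The amplitude on |10> is 0. Key observation: gates 1-8 undo each other exactly, leaving only the rest of the circuit to track.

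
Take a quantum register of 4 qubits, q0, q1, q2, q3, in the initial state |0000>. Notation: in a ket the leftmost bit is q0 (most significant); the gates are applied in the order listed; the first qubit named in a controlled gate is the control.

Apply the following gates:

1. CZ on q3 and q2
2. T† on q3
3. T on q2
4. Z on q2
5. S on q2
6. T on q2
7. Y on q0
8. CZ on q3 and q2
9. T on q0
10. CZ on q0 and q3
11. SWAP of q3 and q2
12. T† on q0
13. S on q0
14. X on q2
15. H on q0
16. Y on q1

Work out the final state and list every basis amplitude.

The final amplitudes are -sqrt(2)*I/2 on |0110>, sqrt(2)*I/2 on |1110>, and 0 on every other basis state.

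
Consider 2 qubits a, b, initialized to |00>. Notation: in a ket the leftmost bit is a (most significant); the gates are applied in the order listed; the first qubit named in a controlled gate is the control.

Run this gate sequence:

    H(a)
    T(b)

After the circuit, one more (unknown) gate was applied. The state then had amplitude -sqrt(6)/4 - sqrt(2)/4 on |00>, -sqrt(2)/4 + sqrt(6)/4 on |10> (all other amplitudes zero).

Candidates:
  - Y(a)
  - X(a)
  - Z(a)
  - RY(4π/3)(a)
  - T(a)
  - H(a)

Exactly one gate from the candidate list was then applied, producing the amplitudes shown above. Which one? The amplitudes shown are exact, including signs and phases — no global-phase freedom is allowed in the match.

The unique candidate consistent with the amplitudes is RY(4π/3)(a).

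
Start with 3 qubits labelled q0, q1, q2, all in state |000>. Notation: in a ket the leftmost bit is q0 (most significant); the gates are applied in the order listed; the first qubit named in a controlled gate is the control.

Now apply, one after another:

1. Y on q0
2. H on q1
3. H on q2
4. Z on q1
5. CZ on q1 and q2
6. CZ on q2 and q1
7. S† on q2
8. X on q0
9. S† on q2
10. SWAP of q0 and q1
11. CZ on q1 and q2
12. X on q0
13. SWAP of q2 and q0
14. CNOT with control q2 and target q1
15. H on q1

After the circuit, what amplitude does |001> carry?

|001> carries amplitude sqrt(2)*I/4 in the final state.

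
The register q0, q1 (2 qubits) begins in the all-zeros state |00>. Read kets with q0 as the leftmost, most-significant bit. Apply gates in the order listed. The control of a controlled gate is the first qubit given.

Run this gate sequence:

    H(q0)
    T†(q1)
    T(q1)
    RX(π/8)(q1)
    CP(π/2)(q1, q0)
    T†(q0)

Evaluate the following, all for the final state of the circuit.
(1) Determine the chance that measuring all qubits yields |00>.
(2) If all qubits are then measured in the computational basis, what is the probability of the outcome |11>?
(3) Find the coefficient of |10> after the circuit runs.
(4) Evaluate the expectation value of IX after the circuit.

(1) Outcome |00> occurs with probability cos(pi/16)**2/2.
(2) Outcome |11> occurs with probability sin(pi/16)**2/2.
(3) The amplitude on |10> is -sqrt(2)*exp(3*I*pi/4)*cos(pi/16)/2.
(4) The observable IX averages to sqrt(2 - sqrt(2))/4.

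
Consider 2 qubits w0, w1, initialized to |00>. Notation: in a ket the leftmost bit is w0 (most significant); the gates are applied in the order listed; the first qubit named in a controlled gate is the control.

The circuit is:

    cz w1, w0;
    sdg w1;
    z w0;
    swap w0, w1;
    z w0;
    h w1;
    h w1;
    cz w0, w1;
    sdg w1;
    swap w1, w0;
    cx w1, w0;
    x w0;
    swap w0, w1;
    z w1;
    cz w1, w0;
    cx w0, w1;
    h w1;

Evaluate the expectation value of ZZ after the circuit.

In the final state, ZZ has expectation 0.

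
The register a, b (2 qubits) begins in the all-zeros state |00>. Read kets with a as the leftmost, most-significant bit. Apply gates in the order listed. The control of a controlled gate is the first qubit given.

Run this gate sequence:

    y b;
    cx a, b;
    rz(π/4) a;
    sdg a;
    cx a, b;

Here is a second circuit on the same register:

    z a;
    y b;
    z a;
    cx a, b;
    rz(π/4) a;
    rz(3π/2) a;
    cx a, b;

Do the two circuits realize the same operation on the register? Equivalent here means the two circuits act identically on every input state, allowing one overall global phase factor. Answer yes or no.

Yes, they are equivalent — the unitaries differ by at most a global phase.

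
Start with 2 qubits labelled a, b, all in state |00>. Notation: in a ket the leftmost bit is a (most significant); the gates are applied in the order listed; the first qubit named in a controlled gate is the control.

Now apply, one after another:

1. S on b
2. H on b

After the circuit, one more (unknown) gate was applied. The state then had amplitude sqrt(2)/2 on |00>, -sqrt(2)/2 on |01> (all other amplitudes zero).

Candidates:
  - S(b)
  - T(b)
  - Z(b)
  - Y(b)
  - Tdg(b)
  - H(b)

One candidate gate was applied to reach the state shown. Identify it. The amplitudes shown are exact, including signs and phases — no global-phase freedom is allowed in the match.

The unique candidate consistent with the amplitudes is Z(b).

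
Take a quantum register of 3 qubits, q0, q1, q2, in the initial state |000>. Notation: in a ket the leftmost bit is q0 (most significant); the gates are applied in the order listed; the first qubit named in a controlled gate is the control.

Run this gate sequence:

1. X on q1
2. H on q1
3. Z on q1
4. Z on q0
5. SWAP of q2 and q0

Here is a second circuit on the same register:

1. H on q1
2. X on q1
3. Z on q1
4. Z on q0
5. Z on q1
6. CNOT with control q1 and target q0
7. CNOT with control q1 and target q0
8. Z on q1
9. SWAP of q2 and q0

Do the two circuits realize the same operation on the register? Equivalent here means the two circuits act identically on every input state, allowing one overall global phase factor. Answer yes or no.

No, they are not equivalent — no single phase factor reconciles the two unitaries.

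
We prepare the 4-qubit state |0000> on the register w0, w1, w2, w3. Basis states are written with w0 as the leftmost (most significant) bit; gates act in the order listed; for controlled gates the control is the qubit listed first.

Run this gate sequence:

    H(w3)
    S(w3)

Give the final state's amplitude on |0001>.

|0001> carries amplitude sqrt(2)*I/2 in the final state.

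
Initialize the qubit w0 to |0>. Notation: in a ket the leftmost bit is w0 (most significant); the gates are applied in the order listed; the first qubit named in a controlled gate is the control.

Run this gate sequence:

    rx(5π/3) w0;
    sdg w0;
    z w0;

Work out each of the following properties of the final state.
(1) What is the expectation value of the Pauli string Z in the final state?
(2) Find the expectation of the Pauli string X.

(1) In the final state, Z has expectation 1/2.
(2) The expectation value of X is -sqrt(3)/2.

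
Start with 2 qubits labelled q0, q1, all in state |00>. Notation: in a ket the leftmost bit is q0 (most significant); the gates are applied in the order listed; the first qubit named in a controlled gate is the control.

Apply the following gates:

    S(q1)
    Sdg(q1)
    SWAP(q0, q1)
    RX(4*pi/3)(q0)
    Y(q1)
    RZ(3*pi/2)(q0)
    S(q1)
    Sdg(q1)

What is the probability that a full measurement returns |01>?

Outcome |01> occurs with probability 1/4.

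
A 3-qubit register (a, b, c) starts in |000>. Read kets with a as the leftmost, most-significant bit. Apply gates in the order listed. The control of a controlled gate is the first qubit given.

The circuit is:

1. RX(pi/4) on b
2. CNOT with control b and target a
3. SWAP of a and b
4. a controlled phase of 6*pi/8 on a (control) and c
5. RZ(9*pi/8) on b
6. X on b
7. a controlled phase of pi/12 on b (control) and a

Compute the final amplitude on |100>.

The final state's coefficient on |100> equals sqrt(2 - sqrt(2))*exp(I*pi/16)/2.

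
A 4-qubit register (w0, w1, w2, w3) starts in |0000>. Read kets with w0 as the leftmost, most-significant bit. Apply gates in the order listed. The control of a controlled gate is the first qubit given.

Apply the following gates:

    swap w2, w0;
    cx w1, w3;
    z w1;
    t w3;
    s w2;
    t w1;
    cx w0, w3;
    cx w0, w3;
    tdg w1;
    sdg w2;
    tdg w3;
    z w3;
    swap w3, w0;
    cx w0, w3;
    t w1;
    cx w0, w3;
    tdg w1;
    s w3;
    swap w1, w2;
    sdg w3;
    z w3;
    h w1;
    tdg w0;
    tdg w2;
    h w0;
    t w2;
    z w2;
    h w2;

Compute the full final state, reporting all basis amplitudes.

The resulting statevector has amplitude sqrt(2)/4 on |0000>, 0 on |0001>, sqrt(2)/4 on |0010>, 0 on |0011>, sqrt(2)/4 on |0100>, 0 on |0101>, sqrt(2)/4 on |0110>, 0 on |0111>, sqrt(2)/4 on |1000>, 0 on |1001>, sqrt(2)/4 on |1010>, 0 on |1011>, sqrt(2)/4 on |1100>, 0 on |1101>, sqrt(2)/4 on |1110>, 0 on |1111>. Key observation: steps 4-11 multiply out to the identity, so the circuit reduces to the remaining gates.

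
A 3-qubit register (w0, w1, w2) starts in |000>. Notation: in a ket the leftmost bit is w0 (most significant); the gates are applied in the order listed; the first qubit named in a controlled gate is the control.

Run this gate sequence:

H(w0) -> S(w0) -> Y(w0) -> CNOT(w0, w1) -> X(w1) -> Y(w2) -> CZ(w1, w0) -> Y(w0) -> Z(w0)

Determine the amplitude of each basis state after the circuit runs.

After the circuit, the state carries amplitude sqrt(2)*I/2 on |001>, sqrt(2)/2 on |111>, and 0 on every other basis state.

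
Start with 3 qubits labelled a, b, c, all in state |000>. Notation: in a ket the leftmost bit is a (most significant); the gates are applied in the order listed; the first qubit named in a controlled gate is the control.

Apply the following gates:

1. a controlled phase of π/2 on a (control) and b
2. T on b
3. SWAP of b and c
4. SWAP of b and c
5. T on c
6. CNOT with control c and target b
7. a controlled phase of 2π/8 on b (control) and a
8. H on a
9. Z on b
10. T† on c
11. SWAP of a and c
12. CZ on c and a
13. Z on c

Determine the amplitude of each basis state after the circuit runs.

The resulting statevector has amplitude sqrt(2)/2 on |000>, -sqrt(2)/2 on |001>, and 0 on every other basis state. Key observation: gates 3-4 undo each other exactly, leaving only the rest of the circuit to track.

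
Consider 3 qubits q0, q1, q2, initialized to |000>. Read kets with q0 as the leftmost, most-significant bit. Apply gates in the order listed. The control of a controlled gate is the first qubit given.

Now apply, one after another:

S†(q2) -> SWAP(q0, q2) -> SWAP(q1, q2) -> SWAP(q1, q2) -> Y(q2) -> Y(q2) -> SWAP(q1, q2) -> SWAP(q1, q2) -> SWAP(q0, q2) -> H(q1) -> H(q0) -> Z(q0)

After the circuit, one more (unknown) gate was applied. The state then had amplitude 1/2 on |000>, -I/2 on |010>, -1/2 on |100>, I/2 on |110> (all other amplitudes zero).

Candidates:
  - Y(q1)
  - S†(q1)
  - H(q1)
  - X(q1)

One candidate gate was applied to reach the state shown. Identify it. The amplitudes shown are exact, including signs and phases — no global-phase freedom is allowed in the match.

It was S†(q1) that produced the state shown. Key observation: the block from step 2 through step 9 cancels to the identity and can be dropped.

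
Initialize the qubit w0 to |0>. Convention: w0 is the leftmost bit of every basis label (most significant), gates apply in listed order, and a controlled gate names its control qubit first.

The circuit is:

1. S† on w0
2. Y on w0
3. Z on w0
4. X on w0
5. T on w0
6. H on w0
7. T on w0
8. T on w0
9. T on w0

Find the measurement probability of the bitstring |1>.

The probability of measuring |1> is 1/2.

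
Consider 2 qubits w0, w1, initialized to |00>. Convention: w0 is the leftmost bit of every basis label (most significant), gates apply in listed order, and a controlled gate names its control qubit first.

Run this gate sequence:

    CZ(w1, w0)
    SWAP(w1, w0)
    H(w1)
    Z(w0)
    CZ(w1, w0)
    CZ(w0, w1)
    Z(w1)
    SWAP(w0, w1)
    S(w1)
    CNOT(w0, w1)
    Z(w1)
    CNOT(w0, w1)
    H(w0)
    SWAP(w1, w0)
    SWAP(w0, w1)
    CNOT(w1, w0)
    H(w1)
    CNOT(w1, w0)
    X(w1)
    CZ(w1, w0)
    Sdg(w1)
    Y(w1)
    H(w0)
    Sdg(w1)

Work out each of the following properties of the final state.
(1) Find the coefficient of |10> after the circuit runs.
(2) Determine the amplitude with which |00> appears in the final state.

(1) The amplitude on |10> is -1/2.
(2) The final state's coefficient on |00> equals -1/2.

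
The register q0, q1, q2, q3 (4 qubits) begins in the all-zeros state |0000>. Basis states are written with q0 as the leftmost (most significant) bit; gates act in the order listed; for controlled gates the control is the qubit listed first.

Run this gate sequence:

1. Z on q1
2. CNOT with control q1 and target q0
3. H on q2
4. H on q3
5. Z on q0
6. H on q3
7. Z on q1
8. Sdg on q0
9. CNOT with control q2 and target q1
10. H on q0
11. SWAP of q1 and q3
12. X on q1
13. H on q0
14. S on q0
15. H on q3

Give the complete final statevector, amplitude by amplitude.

After the circuit, the state carries amplitude 1/2 on |0100>, 1/2 on |0101>, 1/2 on |0110>, -1/2 on |0111>, and 0 on every other basis state.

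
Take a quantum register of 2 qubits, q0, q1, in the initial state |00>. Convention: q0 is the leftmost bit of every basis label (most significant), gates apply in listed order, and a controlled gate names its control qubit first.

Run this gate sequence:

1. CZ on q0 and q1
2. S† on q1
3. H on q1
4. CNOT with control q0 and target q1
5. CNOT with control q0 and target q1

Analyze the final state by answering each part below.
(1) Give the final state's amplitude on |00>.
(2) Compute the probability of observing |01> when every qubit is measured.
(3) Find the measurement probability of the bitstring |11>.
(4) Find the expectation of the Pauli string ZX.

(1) |00> carries amplitude sqrt(2)/2 in the final state. Key observation: steps 4-5 multiply out to the identity, so the circuit reduces to the remaining gates.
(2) The probability of measuring |01> is 1/2.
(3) A full measurement returns |11> with probability 0.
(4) The expectation value of ZX is 1.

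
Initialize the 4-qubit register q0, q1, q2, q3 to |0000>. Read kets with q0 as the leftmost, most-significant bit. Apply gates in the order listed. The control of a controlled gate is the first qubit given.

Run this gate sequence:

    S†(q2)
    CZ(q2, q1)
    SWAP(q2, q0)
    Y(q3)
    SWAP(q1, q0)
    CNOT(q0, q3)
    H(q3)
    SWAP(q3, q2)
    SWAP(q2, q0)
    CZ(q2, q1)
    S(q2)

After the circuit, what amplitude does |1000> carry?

The amplitude on |1000> is -sqrt(2)*I/2.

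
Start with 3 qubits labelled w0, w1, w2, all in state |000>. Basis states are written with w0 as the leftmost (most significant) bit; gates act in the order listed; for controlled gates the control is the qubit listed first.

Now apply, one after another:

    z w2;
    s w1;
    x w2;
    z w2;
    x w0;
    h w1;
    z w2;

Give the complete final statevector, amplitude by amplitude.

The resulting statevector has amplitude sqrt(2)/2 on |101>, sqrt(2)/2 on |111>, and 0 on every other basis state.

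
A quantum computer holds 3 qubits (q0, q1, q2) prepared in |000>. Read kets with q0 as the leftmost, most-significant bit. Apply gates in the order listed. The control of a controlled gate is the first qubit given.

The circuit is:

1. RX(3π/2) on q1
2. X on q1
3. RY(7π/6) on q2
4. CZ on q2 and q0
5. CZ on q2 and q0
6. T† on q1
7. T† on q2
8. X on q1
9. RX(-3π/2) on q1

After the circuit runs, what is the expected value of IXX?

The observable IXX averages to 1/4.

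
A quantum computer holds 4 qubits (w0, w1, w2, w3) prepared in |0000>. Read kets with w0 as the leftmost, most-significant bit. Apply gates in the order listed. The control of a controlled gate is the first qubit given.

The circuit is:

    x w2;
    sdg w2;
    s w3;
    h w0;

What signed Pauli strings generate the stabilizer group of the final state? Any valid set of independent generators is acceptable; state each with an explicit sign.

One valid set of independent stabilizer generators is +XIII, +IZII, -IIZI, +IIIZ (any independent generating set of the same group is equally correct).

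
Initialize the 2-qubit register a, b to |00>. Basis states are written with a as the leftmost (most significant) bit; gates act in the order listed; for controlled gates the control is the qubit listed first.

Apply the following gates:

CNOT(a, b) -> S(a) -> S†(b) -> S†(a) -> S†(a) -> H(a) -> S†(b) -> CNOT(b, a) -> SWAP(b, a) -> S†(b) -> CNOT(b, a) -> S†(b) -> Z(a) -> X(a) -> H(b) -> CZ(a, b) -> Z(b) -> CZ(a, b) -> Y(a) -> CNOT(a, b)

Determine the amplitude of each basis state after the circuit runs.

The final amplitudes are -I/2 on |00>, I/2 on |01>, I/2 on |10>, I/2 on |11>.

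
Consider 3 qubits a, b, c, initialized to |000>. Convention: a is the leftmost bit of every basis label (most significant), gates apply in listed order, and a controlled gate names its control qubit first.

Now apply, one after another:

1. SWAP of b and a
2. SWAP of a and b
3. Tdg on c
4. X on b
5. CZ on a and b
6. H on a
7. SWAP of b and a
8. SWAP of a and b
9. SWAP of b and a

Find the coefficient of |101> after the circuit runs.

The final state's coefficient on |101> equals 0.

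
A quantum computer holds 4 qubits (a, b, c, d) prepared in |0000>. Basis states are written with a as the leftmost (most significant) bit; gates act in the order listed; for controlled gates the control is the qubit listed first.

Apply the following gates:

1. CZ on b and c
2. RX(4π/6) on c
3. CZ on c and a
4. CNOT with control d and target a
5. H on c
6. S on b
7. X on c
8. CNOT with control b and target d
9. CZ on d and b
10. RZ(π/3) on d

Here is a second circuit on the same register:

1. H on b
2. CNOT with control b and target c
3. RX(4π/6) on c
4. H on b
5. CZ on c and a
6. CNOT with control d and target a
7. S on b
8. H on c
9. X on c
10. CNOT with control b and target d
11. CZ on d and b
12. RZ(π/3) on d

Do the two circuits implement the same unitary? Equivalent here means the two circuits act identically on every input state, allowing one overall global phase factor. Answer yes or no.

No: there is an input state on which the two circuits produce genuinely different outputs (not merely differing by a phase).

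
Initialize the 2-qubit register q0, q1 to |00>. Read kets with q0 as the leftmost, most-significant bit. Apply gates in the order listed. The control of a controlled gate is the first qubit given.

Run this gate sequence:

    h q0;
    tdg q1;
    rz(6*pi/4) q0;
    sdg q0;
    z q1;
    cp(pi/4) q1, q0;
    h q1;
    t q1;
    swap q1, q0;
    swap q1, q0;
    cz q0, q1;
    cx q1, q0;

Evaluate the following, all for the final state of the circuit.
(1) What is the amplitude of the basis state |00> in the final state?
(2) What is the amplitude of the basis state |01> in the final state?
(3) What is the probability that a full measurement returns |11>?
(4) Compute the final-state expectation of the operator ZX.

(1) The amplitude on |00> is -exp(I*pi/4)/2. Key observation: steps 9-10 multiply out to the identity, so the circuit reduces to the remaining gates.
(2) The final state's coefficient on |01> equals -I/2.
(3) The probability of measuring |11> is 1/4.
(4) The observable ZX averages to sqrt(2)/2.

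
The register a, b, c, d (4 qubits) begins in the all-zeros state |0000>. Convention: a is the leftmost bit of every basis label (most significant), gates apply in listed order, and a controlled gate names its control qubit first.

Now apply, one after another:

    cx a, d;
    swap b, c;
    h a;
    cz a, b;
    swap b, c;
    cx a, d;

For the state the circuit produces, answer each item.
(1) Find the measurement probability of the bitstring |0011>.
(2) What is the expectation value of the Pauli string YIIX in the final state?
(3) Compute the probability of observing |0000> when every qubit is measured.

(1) The probability of measuring |0011> is 0.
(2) In the final state, YIIX has expectation 0.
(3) A full measurement returns |0000> with probability 1/2.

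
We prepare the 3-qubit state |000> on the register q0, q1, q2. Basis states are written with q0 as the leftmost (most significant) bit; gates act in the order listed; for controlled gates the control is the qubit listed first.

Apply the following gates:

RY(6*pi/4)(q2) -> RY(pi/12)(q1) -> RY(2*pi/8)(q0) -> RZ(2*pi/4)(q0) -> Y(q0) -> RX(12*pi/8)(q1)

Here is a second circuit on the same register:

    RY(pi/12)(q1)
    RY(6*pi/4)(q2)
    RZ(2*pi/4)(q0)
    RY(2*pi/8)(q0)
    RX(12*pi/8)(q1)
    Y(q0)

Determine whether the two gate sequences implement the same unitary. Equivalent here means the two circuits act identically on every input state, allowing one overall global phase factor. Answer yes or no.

No: there is an input state on which the two circuits produce genuinely different outputs (not merely differing by a phase).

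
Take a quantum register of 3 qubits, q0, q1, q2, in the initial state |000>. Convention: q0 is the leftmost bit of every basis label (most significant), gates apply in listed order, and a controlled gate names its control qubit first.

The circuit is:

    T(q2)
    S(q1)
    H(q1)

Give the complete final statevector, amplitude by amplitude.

The resulting statevector has amplitude sqrt(2)/2 on |000>, sqrt(2)/2 on |010>, and 0 on every other basis state.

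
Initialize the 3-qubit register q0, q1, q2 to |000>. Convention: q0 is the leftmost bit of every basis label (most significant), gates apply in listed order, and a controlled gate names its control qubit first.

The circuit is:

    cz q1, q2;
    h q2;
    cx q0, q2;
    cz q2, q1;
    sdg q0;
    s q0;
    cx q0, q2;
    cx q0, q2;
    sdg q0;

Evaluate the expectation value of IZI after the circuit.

In the final state, IZI has expectation 1.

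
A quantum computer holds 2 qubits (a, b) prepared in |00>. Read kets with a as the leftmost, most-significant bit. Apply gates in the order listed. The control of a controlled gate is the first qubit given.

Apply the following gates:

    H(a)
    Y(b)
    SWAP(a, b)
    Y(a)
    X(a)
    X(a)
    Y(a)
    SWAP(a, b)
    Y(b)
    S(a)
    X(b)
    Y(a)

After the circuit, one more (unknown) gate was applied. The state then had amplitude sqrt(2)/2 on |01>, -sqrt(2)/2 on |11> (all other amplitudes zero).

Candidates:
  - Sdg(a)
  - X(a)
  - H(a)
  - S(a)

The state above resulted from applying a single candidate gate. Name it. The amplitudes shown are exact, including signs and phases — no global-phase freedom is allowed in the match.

The unique candidate consistent with the amplitudes is S(a). Key observation: the block from step 2 through step 9 cancels to the identity and can be dropped.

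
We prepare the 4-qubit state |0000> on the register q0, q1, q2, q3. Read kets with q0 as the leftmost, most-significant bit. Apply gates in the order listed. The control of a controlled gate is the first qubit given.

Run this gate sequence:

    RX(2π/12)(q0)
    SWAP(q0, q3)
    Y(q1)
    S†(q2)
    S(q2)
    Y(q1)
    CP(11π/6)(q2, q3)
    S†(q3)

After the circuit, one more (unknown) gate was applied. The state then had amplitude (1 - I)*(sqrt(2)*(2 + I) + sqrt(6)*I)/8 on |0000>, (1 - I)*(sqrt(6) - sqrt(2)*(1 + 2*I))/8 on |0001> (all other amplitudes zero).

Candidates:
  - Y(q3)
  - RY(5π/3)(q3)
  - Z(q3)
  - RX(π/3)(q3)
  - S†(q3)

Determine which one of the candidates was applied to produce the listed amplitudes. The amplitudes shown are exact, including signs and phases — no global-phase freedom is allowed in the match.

The applied gate was RX(π/3)(q3). Key observation: gates 3-6 undo each other exactly, leaving only the rest of the circuit to track.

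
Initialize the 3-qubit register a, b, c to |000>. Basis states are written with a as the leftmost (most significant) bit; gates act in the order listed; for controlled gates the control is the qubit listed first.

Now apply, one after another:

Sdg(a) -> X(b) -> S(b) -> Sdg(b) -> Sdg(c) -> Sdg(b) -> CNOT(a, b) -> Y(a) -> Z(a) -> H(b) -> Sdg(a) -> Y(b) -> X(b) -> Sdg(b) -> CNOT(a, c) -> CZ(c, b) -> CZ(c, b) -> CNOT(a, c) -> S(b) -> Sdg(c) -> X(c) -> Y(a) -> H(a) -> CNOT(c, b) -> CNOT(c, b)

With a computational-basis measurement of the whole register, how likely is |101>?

A full measurement returns |101> with probability 1/4. Key observation: gates 14-19 undo each other exactly, leaving only the rest of the circuit to track.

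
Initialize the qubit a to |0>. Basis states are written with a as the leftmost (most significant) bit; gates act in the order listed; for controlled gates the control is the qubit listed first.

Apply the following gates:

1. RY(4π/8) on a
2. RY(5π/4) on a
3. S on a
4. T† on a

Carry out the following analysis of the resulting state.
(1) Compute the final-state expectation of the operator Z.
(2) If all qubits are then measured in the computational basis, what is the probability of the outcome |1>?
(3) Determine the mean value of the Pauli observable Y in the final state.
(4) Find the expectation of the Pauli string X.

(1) In the final state, Z has expectation sqrt(2)/2.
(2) Outcome |1> occurs with probability 1/2 - sqrt(2)/4.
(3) The expectation value of Y is -1/2.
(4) The observable X averages to -1/2.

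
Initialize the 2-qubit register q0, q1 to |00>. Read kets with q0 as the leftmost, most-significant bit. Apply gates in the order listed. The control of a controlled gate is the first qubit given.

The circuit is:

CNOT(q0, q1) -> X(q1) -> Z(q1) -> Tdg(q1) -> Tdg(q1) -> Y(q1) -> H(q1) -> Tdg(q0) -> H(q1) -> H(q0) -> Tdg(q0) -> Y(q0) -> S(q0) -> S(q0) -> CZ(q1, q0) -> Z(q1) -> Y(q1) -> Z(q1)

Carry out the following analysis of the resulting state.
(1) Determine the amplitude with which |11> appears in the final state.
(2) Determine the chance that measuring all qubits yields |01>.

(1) The final state's coefficient on |11> equals -sqrt(2)/2.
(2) The probability of measuring |01> is 1/2.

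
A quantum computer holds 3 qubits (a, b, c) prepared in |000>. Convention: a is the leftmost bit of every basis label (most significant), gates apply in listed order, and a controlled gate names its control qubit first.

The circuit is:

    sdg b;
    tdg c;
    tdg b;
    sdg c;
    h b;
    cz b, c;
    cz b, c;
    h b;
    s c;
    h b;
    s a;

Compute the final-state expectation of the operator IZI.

The expectation value of IZI is 0. Key observation: gates 4-9 undo each other exactly, leaving only the rest of the circuit to track.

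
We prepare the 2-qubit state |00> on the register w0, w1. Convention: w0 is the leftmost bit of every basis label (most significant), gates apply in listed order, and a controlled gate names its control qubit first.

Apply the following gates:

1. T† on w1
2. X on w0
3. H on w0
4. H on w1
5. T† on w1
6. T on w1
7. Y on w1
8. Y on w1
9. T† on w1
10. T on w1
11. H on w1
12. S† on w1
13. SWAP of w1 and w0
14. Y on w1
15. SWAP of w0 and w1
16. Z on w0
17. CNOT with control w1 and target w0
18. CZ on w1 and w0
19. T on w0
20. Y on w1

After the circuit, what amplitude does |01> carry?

|01> carries amplitude -sqrt(2)/2 in the final state. Key observation: gates 4-11 undo each other exactly, leaving only the rest of the circuit to track.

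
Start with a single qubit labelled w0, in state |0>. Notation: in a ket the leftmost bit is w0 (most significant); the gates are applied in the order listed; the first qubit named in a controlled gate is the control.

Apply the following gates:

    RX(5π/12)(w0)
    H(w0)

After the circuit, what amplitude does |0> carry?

|0> carries amplitude sqrt(12 - 6*sqrt(2))/8 + sqrt(2*sqrt(2) + 4)/8 - I*sqrt(6*sqrt(2) + 12)/8 + I*sqrt(4 - 2*sqrt(2))/8 in the final state.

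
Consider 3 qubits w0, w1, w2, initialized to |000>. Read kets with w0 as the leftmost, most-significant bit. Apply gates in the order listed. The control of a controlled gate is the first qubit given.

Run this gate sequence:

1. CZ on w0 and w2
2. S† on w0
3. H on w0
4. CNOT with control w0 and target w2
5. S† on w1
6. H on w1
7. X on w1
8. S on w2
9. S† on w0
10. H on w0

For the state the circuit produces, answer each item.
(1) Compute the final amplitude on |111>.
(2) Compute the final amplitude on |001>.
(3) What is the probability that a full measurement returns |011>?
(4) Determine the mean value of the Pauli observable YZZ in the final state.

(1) The amplitude on |111> is -sqrt(2)/4.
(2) The final state's coefficient on |001> equals sqrt(2)/4.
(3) Outcome |011> occurs with probability 1/8.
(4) The observable YZZ averages to 0.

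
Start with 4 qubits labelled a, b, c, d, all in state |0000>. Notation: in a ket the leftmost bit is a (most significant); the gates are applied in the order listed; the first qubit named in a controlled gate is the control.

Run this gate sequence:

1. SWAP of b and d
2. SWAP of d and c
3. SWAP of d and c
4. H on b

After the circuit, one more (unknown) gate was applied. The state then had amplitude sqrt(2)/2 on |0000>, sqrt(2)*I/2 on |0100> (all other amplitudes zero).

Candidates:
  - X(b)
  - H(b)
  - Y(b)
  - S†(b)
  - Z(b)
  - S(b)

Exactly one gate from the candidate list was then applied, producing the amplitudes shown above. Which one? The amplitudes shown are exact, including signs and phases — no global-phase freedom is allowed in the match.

It was S(b) that produced the state shown. Key observation: steps 2-3 multiply out to the identity, so the circuit reduces to the remaining gates.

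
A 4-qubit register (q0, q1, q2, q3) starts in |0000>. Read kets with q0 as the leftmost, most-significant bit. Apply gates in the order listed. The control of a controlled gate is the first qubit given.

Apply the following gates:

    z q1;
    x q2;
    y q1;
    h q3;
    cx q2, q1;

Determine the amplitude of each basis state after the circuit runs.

The resulting statevector has amplitude sqrt(2)*I/2 on |0010>, sqrt(2)*I/2 on |0011>, and 0 on every other basis state.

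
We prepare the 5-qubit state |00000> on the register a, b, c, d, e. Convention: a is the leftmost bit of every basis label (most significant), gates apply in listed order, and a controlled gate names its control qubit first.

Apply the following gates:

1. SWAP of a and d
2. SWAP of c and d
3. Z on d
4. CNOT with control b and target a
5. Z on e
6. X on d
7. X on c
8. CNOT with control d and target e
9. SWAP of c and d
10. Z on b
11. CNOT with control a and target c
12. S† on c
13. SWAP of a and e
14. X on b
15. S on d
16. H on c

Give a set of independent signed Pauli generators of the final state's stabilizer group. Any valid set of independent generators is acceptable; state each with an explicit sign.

The stabilizer group can be generated by -IIXII, -ZIIII, -IZIII, -IIIZI, +IIIIZ, among other valid generating sets.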